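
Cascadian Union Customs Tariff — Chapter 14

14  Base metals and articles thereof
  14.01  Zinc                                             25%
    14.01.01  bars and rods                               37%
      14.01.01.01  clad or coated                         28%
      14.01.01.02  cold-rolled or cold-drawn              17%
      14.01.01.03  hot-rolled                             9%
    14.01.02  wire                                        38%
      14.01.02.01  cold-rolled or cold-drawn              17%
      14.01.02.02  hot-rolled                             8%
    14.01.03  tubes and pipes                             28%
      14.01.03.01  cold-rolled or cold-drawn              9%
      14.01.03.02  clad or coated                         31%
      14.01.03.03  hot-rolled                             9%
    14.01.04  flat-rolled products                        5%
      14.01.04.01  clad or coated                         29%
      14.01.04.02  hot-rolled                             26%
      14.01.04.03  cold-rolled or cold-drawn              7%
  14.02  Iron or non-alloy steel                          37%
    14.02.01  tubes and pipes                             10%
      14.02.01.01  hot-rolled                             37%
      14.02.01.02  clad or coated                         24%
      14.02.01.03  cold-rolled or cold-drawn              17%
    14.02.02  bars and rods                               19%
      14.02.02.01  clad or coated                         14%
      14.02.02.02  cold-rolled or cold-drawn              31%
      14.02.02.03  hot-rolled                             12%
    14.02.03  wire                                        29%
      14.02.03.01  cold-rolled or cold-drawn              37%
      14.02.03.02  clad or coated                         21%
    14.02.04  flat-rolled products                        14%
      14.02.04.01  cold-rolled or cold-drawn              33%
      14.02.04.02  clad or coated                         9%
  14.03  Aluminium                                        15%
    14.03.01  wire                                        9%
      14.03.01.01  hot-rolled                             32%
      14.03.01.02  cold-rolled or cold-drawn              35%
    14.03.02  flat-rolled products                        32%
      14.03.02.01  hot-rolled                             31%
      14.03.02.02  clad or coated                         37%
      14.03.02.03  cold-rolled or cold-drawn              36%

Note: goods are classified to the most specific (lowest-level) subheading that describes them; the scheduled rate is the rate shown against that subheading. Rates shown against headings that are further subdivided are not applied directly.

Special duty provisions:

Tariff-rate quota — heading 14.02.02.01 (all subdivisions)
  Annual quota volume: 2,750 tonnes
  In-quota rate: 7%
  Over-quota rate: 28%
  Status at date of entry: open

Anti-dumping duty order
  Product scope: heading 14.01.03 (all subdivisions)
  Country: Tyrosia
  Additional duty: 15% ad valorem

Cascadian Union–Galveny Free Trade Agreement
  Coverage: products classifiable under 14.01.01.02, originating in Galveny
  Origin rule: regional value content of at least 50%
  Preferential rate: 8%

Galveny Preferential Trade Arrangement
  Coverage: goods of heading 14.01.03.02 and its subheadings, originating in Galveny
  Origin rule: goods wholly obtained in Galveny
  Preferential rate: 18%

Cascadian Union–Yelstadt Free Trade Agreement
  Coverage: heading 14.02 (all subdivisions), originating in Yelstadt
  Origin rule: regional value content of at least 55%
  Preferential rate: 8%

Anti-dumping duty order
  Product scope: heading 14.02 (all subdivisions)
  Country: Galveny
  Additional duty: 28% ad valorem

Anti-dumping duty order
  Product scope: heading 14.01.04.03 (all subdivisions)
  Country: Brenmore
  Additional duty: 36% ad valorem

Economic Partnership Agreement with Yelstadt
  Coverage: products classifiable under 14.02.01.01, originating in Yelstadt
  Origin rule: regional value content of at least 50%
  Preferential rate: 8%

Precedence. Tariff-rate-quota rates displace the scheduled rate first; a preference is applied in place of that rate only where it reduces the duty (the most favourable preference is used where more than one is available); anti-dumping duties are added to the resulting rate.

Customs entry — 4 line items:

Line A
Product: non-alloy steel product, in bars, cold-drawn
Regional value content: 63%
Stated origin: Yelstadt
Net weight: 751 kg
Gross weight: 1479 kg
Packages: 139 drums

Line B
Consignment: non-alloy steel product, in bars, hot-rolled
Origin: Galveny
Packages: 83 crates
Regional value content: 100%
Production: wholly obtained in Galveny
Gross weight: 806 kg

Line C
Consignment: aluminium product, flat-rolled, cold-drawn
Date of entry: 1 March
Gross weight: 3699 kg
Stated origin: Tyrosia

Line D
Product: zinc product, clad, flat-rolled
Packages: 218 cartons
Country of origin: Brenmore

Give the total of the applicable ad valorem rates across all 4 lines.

113%

Line A: non-alloy steel → 14.02; in bars → 14.02.02; cold-drawn → 14.02.02.02. Scheduled 31%. Yelstadt agreement on 14.02: RVC ≥ 55% → 8% available; Yelstadt agreement on 14.02.01.01: 14.02.02.02 not covered; preferential 8%. → 8%.
Line B: non-alloy steel → 14.02; in bars → 14.02.02; hot-rolled → 14.02.02.03. Scheduled 12%. Galveny agreement on 14.01.01.02: 14.02.02.03 not covered; Galveny agreement on 14.01.03.02: 14.02.02.03 not covered; anti-dumping (Galveny, 14.02): +28%; total 12% + 28% = 40%. → 40%.
Line C: aluminium → 14.03; flat-rolled → 14.03.02; cold-drawn → 14.03.02.03. Scheduled 36%. No special measure applies. → 36%.
Line D: zinc → 14.01; flat-rolled → 14.01.04; clad → 14.01.04.01. Scheduled 29%. No special measure applies. → 29%.
Sum: 8% + 40% + 36% + 29% = 113%.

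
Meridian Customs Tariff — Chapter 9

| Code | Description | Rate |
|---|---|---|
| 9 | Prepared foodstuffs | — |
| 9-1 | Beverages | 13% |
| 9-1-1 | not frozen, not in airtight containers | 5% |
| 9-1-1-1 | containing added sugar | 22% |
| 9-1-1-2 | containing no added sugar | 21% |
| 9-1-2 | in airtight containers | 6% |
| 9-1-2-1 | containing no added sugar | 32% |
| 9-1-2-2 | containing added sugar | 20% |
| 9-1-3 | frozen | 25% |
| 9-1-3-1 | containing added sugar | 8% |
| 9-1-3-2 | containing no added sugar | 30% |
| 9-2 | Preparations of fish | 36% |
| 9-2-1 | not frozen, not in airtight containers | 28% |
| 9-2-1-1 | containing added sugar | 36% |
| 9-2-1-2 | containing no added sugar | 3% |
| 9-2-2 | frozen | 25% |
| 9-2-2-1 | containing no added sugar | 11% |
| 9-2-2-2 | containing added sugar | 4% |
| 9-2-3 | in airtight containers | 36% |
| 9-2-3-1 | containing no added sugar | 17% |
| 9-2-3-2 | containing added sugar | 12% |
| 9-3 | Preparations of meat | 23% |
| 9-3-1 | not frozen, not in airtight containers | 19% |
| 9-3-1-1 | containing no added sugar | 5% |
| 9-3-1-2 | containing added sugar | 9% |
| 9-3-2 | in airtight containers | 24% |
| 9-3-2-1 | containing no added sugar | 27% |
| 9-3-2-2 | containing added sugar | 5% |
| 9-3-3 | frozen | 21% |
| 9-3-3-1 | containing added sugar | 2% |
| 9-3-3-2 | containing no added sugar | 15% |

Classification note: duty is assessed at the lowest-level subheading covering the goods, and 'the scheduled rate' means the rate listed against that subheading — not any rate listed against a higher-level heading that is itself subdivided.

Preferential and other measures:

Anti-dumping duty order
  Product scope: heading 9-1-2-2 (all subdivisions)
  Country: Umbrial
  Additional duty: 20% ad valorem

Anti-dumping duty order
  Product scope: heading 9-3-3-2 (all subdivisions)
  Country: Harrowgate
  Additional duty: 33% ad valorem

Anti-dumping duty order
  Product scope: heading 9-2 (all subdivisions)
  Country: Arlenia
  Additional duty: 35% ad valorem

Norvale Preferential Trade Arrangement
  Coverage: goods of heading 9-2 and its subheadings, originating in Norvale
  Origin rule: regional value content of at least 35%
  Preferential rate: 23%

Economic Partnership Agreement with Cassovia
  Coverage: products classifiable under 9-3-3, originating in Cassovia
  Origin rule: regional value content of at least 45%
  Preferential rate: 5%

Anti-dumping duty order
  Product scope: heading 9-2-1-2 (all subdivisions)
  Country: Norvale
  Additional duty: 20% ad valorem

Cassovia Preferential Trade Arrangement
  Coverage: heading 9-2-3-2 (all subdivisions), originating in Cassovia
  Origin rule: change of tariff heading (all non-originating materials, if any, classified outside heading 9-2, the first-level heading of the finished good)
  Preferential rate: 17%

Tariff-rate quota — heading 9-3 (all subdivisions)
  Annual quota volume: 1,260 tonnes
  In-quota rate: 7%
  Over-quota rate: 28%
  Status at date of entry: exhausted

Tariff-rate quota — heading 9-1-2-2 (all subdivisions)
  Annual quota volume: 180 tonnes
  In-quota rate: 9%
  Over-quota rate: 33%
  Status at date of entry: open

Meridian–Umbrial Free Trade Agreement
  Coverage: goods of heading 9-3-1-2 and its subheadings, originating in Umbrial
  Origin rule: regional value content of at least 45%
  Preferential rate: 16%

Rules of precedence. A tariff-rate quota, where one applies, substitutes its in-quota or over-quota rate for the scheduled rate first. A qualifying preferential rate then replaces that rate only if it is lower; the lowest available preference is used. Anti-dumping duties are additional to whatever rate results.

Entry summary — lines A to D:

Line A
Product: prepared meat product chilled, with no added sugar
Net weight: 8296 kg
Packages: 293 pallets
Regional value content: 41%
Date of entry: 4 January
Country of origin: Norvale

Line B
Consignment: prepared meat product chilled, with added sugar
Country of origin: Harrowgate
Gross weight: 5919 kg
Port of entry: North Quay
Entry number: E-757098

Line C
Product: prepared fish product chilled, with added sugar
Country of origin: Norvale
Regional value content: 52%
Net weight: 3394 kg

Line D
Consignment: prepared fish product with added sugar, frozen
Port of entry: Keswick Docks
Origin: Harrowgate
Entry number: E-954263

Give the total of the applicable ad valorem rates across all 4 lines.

83%

Line A: prepared meat product → 9-3; chilled → 9-3-1; with no added sugar → 9-3-1-1. Scheduled 5%. quota on 9-3 exhausted → over-quota 28%; Norvale agreement on 9-2: 9-3-1-1 not covered. → 28%.
Line B: prepared meat product → 9-3; chilled → 9-3-1; with added sugar → 9-3-1-2. Scheduled 9%. quota on 9-3 exhausted → over-quota 28%. → 28%.
Line C: prepared fish product → 9-2; chilled → 9-2-1; with added sugar → 9-2-1-1. Scheduled 36%. Norvale agreement on 9-2: RVC ≥ 35% → 23% available; preferential 23%. → 23%.
Line D: prepared fish product → 9-2; frozen → 9-2-2; with added sugar → 9-2-2-2. Scheduled 4%. No special measure applies. → 4%.
Sum: 28% + 28% + 23% + 4% = 83%.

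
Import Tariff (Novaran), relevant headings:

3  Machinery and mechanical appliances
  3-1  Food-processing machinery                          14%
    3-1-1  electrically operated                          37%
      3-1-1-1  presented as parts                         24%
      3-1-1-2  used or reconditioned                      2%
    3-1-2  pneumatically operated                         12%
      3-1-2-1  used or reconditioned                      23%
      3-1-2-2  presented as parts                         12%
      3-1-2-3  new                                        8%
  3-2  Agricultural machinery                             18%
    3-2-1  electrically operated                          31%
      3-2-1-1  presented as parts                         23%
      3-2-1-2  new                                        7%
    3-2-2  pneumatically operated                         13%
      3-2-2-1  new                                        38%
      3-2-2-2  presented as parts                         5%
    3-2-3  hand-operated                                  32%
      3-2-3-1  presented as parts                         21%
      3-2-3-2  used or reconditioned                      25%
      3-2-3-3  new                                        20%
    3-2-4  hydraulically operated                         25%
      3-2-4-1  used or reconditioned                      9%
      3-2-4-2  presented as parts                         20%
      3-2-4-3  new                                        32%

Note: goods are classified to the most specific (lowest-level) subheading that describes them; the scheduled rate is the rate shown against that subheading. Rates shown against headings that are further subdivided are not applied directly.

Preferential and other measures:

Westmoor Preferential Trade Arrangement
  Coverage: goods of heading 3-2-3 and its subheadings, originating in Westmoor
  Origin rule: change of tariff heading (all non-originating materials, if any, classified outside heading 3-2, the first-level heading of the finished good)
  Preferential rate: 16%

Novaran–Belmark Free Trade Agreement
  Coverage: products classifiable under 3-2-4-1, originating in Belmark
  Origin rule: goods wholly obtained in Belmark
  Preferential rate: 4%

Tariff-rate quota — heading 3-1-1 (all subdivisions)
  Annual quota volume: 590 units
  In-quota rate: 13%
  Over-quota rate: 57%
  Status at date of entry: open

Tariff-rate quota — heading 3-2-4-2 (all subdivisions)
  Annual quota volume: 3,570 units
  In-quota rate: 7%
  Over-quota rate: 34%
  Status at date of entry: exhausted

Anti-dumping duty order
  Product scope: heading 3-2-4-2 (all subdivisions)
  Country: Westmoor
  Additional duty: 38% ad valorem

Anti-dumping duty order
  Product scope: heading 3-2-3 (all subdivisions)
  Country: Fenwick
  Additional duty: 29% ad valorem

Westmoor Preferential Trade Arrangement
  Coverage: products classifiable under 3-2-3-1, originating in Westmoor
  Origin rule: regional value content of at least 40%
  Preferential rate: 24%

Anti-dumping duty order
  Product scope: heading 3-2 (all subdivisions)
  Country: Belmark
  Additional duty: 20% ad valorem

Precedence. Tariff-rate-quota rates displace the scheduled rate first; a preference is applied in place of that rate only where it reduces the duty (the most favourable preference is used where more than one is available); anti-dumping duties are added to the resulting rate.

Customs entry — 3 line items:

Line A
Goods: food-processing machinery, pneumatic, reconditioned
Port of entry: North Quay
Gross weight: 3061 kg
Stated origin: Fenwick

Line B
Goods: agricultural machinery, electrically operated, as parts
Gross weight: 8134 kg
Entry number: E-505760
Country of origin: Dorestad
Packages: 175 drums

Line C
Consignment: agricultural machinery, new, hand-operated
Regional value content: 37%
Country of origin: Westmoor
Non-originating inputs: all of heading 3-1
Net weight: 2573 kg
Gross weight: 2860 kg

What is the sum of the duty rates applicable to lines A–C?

62%

Line A: food-processing → 3-1; pneumatic → 3-1-2; reconditioned → 3-1-2-1. Scheduled 23%. No special measure applies. → 23%.
Line B: agricultural → 3-2; electrically operated → 3-2-1; as parts → 3-2-1-1. Scheduled 23%. No special measure applies. → 23%.
Line C: agricultural → 3-2; hand-operated → 3-2-3; new → 3-2-3-3. Scheduled 20%. Westmoor agreement on 3-2-3: CTH met → 16% available; Westmoor agreement on 3-2-3-1: 3-2-3-3 not covered; preferential 16%. → 16%.
Sum: 23% + 23% + 16% = 62%.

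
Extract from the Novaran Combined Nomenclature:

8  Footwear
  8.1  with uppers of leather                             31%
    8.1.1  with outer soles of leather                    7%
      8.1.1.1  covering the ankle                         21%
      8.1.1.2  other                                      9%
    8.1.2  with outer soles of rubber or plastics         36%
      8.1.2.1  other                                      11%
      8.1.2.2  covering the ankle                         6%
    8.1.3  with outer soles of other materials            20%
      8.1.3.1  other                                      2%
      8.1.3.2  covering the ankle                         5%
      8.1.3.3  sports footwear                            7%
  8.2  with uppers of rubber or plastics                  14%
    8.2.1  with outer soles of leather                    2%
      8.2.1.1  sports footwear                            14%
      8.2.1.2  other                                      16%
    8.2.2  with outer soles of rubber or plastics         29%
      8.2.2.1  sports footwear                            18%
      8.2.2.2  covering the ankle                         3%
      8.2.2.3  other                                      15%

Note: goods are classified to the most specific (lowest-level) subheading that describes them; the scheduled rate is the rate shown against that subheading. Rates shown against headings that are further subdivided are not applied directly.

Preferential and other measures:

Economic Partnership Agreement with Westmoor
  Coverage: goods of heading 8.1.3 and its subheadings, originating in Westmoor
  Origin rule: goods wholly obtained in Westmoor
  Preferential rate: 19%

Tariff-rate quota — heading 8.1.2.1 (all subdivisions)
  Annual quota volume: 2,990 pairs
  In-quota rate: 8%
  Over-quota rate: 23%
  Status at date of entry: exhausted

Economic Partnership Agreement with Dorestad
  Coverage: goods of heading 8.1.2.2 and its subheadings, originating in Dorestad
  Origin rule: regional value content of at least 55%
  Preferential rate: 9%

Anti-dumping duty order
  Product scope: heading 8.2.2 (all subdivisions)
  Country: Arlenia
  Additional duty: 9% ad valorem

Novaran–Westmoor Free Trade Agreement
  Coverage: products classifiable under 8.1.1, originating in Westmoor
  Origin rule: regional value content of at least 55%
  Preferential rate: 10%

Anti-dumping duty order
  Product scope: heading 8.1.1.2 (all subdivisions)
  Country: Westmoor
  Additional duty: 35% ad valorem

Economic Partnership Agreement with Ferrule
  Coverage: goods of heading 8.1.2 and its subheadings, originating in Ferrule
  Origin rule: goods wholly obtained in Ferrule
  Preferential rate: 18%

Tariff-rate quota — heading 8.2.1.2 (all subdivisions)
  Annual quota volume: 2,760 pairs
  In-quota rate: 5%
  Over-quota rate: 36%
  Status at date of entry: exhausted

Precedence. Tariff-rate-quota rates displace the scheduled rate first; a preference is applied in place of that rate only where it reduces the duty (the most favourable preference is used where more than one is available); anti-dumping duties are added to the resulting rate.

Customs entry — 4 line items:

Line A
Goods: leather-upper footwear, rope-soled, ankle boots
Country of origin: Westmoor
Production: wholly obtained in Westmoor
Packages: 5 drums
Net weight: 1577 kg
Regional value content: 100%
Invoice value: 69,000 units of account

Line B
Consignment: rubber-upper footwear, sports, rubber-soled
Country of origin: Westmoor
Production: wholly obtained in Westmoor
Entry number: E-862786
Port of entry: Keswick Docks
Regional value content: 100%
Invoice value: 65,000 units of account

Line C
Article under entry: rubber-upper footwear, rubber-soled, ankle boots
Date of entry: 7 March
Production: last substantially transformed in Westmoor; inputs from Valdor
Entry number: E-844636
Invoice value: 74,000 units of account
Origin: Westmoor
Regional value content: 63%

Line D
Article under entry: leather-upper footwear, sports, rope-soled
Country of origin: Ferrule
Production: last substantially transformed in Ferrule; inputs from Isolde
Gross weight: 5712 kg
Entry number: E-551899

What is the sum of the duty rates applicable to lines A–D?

Line A: leather-upper → 8.1; rope-soled → 8.1.3; ankle boots → 8.1.3.2. Scheduled 5%. Westmoor agreement on 8.1.3: wholly obtained → 19% available; Westmoor agreement on 8.1.1: 8.1.3.2 not covered; preference 19% not lower than 5% → no reduction. → 5%.
Line B: rubber-upper → 8.2; rubber-soled → 8.2.2; sports → 8.2.2.1. Scheduled 18%. Westmoor agreement on 8.1.3: 8.2.2.1 not covered; Westmoor agreement on 8.1.1: 8.2.2.1 not covered. → 18%.
Line C: rubber-upper → 8.2; rubber-soled → 8.2.2; ankle boots → 8.2.2.2. Scheduled 3%. Westmoor agreement on 8.1.3: 8.2.2.2 not covered; Westmoor agreement on 8.1.1: 8.2.2.2 not covered. → 3%.
Line D: leather-upper → 8.1; rope-soled → 8.1.3; sports → 8.1.3.3. Scheduled 7%. Ferrule agreement on 8.1.2: 8.1.3.3 not covered. → 7%.
Sum: 5% + 18% + 3% + 7% = 33%.

33%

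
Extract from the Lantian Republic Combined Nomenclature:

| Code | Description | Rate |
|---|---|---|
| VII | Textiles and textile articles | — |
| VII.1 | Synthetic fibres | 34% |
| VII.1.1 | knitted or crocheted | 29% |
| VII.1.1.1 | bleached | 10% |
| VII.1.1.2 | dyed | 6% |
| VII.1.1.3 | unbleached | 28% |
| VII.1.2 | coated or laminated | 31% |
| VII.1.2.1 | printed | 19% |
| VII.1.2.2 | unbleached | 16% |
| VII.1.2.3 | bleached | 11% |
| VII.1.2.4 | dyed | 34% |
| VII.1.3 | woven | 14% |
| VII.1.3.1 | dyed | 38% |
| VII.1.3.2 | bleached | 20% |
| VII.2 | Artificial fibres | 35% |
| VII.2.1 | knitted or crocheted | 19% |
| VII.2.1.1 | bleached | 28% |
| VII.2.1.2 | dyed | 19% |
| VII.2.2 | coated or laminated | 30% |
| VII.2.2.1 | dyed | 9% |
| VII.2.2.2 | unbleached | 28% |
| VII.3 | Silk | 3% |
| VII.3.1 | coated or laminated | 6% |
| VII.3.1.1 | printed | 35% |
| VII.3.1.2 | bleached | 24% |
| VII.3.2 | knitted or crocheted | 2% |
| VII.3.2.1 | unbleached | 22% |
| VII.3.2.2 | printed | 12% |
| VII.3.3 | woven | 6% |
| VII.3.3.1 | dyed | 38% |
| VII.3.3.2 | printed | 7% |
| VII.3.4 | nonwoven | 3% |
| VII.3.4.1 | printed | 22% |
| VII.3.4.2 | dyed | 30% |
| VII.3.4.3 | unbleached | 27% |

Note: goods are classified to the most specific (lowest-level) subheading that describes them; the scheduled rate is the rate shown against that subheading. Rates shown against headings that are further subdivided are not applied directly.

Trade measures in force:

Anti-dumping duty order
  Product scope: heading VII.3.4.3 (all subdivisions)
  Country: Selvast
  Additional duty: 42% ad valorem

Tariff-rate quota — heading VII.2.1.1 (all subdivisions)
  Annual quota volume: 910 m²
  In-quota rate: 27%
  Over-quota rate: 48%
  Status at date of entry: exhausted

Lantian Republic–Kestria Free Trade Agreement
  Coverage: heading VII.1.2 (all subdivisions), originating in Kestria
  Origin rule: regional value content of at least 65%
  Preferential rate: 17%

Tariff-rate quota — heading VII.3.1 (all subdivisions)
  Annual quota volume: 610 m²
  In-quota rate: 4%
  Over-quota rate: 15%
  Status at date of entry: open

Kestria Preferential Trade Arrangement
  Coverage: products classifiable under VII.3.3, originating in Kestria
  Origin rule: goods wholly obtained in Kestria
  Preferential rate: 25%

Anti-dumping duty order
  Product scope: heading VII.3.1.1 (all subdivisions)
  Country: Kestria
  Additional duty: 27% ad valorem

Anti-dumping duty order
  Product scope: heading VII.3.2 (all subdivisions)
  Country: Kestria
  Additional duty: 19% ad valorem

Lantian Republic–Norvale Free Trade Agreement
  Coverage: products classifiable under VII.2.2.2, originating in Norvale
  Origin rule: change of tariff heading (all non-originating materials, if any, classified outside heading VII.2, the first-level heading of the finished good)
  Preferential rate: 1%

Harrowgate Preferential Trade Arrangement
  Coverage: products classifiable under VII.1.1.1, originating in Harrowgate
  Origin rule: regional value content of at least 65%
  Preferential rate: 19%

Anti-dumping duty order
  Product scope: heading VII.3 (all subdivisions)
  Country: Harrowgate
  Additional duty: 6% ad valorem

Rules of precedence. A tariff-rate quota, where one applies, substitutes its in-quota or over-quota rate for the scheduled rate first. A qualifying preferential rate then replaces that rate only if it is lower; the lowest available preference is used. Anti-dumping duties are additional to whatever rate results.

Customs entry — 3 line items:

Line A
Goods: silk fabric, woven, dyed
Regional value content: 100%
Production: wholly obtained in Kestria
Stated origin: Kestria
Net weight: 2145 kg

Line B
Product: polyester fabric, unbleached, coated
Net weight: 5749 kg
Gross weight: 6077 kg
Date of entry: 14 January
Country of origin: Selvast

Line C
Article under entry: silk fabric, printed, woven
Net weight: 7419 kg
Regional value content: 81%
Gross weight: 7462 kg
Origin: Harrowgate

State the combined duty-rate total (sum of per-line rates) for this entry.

54%

Line A: silk → VII.3; woven → VII.3.3; dyed → VII.3.3.1. Scheduled 38%. Kestria agreement on VII.1.2: VII.3.3.1 not covered; Kestria agreement on VII.3.3: wholly obtained → 25% available; preferential 25%. → 25%.
Line B: polyester → VII.1; coated → VII.1.2; unbleached → VII.1.2.2. Scheduled 16%. No special measure applies. → 16%.
Line C: silk → VII.3; woven → VII.3.3; printed → VII.3.3.2. Scheduled 7%. Harrowgate agreement on VII.1.1.1: VII.3.3.2 not covered; anti-dumping (Harrowgate, VII.3): +6%; total 7% + 6% = 13%. → 13%.
Sum: 25% + 16% + 13% = 54%.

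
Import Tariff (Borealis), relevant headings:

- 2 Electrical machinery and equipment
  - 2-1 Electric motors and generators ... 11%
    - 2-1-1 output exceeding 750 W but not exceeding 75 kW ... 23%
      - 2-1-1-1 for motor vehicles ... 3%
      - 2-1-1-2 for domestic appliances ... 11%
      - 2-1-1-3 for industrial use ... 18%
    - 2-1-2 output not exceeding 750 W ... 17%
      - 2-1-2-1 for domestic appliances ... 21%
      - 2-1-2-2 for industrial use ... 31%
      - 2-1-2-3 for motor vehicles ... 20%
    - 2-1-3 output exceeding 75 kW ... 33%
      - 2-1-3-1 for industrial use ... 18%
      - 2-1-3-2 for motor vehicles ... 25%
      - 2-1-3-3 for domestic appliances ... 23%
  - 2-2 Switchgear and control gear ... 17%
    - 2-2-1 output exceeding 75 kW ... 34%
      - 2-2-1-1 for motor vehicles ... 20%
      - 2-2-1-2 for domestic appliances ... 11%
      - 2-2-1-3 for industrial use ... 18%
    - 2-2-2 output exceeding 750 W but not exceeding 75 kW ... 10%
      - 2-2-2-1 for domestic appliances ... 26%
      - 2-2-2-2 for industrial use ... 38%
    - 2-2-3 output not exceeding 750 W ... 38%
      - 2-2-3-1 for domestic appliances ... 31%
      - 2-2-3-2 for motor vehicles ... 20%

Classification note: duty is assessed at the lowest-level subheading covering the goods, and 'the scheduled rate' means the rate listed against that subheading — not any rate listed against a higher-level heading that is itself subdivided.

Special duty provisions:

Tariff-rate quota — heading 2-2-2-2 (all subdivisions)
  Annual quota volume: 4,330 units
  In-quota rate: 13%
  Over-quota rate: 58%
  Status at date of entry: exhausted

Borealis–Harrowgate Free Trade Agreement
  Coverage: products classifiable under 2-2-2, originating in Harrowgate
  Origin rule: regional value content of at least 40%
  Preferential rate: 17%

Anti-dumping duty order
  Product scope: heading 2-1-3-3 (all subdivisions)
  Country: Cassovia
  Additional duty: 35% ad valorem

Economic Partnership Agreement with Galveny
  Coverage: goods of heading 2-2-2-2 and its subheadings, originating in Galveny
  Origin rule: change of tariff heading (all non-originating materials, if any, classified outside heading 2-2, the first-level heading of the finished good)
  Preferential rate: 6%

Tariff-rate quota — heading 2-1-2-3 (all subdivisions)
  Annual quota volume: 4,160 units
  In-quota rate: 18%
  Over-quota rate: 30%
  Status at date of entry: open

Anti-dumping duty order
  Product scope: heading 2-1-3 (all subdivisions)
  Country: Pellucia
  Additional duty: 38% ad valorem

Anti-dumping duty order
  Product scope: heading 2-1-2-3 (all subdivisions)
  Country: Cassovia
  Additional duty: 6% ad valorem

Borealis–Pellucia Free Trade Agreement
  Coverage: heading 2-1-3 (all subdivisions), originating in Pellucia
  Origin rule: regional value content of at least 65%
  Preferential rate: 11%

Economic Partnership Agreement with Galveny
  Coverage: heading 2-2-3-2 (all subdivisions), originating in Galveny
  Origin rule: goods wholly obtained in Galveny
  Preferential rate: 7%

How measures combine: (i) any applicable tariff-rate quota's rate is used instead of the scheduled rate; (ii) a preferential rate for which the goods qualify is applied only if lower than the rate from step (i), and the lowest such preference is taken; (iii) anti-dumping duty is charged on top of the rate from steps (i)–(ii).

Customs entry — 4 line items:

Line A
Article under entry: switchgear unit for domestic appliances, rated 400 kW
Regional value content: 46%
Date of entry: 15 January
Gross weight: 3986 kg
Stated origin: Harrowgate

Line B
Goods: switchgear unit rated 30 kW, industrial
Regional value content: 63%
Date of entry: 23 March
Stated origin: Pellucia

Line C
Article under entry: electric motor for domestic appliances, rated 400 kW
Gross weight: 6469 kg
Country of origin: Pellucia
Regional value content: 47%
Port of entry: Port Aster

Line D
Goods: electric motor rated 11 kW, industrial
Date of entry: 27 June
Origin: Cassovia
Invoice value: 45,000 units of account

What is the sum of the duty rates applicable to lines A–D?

Line A: switchgear unit → 2-2; rated 400 kW → 2-2-1; for domestic appliances → 2-2-1-2. Scheduled 11%. Harrowgate agreement on 2-2-2: 2-2-1-2 not covered. → 11%.
Line B: switchgear unit → 2-2; rated 30 kW → 2-2-2; industrial → 2-2-2-2. Scheduled 38%. quota on 2-2-2-2 exhausted → over-quota 58%; Pellucia agreement on 2-1-3: 2-2-2-2 not covered. → 58%.
Line C: electric motor → 2-1; rated 400 kW → 2-1-3; for domestic appliances → 2-1-3-3. Scheduled 23%. Pellucia agreement on 2-1-3: RVC < 65%; anti-dumping (Pellucia, 2-1-3): +38%; total 23% + 38% = 61%. → 61%.
Line D: electric motor → 2-1; rated 11 kW → 2-1-1; industrial → 2-1-1-3. Scheduled 18%. No special measure applies. → 18%.
Sum: 11% + 58% + 61% + 18% = 148%.

148%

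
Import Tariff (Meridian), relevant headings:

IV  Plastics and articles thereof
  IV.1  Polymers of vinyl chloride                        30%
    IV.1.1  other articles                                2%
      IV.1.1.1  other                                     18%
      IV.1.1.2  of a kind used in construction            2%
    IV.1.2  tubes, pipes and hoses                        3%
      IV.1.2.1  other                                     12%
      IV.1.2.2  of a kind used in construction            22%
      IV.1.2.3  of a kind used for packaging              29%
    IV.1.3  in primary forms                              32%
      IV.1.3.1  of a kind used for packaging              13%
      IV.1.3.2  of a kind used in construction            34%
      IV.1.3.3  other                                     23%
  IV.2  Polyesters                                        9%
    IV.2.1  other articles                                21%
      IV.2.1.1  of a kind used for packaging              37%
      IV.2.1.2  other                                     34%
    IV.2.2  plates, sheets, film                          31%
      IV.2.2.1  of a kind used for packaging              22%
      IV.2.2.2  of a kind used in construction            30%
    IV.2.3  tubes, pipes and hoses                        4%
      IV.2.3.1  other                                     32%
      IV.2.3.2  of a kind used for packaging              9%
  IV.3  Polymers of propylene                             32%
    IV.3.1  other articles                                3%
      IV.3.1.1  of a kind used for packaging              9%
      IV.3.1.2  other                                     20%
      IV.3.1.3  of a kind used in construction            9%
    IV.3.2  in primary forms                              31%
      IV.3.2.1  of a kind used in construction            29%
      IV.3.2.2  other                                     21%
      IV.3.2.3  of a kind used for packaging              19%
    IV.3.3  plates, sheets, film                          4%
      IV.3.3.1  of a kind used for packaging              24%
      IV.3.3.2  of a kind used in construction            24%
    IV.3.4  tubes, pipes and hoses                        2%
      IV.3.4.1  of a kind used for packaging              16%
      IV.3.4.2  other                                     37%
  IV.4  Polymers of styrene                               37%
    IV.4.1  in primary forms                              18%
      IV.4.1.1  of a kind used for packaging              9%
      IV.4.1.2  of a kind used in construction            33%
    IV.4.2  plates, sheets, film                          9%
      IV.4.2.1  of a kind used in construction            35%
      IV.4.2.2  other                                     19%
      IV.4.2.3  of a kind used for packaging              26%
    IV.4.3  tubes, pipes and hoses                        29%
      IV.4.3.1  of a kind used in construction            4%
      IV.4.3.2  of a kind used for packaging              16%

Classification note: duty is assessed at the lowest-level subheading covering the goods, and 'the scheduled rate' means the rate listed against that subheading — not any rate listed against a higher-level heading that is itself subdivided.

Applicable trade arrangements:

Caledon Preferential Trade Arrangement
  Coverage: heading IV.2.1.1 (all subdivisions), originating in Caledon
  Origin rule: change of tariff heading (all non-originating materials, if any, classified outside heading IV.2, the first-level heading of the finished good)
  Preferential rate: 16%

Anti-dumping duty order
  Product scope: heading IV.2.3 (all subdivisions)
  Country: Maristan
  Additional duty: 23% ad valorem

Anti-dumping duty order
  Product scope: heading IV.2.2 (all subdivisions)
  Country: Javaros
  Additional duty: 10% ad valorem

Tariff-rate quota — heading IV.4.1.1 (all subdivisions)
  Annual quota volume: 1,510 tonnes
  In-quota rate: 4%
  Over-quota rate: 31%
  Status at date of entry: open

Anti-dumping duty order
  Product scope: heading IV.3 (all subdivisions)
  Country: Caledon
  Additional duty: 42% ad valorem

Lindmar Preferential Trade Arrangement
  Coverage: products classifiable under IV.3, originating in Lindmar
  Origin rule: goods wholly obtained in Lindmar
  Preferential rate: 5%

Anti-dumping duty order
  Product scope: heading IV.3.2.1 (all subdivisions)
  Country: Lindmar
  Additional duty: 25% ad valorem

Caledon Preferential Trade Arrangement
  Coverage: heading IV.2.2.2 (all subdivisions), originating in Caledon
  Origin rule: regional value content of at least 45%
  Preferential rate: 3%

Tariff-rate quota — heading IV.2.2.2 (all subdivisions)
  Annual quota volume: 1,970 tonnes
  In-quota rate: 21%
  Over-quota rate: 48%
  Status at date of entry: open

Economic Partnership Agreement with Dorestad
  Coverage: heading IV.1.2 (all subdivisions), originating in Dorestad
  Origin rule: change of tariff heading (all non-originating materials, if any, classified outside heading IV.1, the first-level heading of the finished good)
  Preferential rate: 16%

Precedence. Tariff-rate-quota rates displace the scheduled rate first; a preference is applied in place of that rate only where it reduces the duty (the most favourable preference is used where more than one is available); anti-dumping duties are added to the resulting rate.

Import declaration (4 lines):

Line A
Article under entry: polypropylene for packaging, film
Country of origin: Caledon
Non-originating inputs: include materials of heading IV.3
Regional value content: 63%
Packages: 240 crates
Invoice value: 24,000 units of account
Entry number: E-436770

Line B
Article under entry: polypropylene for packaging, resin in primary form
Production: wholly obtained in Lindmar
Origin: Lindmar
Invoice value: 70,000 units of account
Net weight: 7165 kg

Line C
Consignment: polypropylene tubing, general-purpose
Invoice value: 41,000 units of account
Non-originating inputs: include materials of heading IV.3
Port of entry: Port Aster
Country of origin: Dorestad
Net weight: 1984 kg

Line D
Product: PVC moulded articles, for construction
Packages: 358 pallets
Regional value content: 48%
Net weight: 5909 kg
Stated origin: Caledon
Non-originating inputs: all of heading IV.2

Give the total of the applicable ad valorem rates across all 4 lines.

Line A: polypropylene → IV.3; film → IV.3.3; for packaging → IV.3.3.1. Scheduled 24%. Caledon agreement on IV.2.1.1: IV.3.3.1 not covered; Caledon agreement on IV.2.2.2: IV.3.3.1 not covered; anti-dumping (Caledon, IV.3): +42%; total 24% + 42% = 66%. → 66%.
Line B: polypropylene → IV.3; resin in primary form → IV.3.2; for packaging → IV.3.2.3. Scheduled 19%. Lindmar agreement on IV.3: wholly obtained → 5% available; preferential 5%. → 5%.
Line C: polypropylene → IV.3; tubing → IV.3.4; general-purpose → IV.3.4.2. Scheduled 37%. Dorestad agreement on IV.1.2: IV.3.4.2 not covered. → 37%.
Line D: PVC → IV.1; moulded articles → IV.1.1; for construction → IV.1.1.2. Scheduled 2%. Caledon agreement on IV.2.1.1: IV.1.1.2 not covered; Caledon agreement on IV.2.2.2: IV.1.1.2 not covered. → 2%.
Sum: 66% + 5% + 37% + 2% = 110%.

110%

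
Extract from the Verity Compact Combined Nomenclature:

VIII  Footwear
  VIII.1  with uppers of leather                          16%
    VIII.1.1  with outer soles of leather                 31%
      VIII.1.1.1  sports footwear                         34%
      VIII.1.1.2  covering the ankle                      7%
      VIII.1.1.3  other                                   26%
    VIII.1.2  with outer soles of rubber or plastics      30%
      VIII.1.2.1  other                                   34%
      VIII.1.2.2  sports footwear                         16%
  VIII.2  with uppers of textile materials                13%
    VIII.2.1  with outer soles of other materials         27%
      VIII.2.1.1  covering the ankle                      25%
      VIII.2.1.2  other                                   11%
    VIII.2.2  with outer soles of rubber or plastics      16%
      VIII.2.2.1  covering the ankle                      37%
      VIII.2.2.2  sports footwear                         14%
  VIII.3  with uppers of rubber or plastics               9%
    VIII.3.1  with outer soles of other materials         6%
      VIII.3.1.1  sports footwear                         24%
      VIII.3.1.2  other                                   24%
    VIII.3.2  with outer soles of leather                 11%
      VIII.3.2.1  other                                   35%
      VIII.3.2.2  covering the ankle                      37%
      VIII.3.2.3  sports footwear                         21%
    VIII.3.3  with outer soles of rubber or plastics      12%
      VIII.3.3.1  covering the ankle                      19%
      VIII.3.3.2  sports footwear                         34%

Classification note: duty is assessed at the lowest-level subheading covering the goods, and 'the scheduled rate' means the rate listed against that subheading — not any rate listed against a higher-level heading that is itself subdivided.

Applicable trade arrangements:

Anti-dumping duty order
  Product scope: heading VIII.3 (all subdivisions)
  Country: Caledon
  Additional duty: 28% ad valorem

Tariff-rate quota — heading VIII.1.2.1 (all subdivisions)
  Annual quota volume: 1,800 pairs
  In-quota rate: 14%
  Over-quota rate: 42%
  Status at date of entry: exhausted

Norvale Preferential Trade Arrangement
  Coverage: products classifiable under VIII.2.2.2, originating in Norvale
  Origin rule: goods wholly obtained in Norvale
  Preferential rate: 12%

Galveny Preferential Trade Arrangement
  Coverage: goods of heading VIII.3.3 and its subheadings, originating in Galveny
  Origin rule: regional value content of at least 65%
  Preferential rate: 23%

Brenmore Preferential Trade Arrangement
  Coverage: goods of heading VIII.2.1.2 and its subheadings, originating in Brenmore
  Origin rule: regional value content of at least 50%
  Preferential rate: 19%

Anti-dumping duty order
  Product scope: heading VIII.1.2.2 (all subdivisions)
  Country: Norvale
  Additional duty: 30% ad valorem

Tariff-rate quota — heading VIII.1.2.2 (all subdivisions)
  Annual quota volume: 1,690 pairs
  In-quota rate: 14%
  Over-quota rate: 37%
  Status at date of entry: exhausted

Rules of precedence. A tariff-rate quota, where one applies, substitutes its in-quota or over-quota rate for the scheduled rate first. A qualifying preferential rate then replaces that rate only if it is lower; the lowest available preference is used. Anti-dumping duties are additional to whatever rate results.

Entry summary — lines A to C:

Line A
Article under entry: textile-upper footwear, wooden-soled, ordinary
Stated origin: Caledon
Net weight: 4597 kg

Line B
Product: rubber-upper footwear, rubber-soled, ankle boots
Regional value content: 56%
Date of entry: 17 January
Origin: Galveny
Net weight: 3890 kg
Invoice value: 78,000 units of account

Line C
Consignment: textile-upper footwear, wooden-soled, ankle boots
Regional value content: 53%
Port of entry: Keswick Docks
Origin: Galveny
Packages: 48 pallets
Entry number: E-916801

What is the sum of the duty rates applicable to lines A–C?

Line A: textile-upper → VIII.2; wooden-soled → VIII.2.1; ordinary → VIII.2.1.2. Scheduled 11%. No special measure applies. → 11%.
Line B: rubber-upper → VIII.3; rubber-soled → VIII.3.3; ankle boots → VIII.3.3.1. Scheduled 19%. Galveny agreement on VIII.3.3: RVC < 65%. → 19%.
Line C: textile-upper → VIII.2; wooden-soled → VIII.2.1; ankle boots → VIII.2.1.1. Scheduled 25%. Galveny agreement on VIII.3.3: VIII.2.1.1 not covered. → 25%.
Sum: 11% + 19% + 25% = 55%.

55%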